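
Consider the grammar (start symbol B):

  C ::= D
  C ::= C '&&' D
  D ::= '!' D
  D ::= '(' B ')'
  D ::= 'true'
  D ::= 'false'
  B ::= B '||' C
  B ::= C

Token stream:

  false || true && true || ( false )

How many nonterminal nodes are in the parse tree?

14

[B [B [B [C [D false]]] || [C [C [D true]] && [D true]]] || [C [D ( [B [C [D false]]] )]]]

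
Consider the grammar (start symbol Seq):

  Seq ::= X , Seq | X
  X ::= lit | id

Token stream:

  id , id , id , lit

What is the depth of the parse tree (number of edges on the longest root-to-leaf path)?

5

[Seq [X id] , [Seq [X id] , [Seq [X id] , [Seq [X lit]]]]]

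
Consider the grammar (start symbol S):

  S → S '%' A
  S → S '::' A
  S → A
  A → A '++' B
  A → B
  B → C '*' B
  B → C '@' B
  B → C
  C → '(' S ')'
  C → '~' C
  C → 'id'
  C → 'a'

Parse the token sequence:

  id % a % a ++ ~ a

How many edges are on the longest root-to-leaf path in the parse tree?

6

[S [S [S [A [B [C id]]]] % [A [B [C a]]]] % [A [A [B [C a]]] ++ [B [C ~ [C a]]]]]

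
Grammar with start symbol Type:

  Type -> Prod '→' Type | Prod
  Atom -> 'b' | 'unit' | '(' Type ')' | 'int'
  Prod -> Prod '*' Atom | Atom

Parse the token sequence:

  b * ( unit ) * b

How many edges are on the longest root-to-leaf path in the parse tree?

7

[Type [Prod [Prod [Prod [Atom b]] * [Atom ( [Type [Prod [Atom unit]]] )]] * [Atom b]]]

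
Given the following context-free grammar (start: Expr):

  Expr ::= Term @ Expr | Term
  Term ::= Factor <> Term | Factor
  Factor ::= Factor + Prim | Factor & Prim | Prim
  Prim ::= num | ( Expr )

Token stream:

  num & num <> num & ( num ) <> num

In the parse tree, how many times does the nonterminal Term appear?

4

[Expr [Term [Factor [Factor [Prim num]] & [Prim num]] <> [Term [Factor [Factor [Prim num]] & [Prim ( [Expr [Term [Factor [Prim num]]]] )]] <> [Term [Factor [Prim num]]]]]]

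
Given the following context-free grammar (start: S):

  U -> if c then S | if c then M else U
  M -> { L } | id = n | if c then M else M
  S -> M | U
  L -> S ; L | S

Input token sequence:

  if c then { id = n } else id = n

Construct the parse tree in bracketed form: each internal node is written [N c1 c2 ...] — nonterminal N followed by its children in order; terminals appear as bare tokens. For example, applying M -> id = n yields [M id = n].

S
M
if c then M else M
if c then { L } else M
if c then { S } else M
if c then { M } else M
if c then { id = n } else M
if c then { id = n } else id = n

[S [M if c then [M { [L [S [M id = n]]] }] else [M id = n]]]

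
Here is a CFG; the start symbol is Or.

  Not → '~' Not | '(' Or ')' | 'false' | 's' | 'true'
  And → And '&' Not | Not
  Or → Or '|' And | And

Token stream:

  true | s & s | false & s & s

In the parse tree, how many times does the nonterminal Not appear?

6

[Or [Or [Or [And [Not true]]] | [And [And [Not s]] & [Not s]]] | [And [And [And [Not false]] & [Not s]] & [Not s]]]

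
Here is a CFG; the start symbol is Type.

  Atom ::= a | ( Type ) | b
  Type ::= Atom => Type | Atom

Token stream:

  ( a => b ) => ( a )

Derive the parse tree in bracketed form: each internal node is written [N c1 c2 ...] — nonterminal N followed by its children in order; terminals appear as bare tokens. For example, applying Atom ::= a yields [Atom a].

[Type [Atom ( [Type [Atom a] => [Type [Atom b]]] )] => [Type [Atom ( [Type [Atom a]] )]]]

Type
Atom => Type
( Type ) => Type
( Atom => Type ) => Type
( a => Type ) => Type
( a => Atom ) => Type
( a => b ) => Type
( a => b ) => Atom
( a => b ) => ( Type )
( a => b ) => ( Atom )
( a => b ) => ( a )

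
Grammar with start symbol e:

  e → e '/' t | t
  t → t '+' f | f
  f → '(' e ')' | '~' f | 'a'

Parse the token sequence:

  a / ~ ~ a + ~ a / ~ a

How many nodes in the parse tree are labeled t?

[e [e [e [t [f a]]] / [t [t [f ~ [f ~ [f a]]]] + [f ~ [f a]]]] / [t [f ~ [f a]]]]

4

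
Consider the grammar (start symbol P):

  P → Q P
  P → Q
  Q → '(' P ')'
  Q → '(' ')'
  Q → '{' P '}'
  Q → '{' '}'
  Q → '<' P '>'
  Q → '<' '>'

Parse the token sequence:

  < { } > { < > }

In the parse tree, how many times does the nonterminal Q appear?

[P [Q < [P [Q { }]] >] [P [Q { [P [Q < >]] }]]]

4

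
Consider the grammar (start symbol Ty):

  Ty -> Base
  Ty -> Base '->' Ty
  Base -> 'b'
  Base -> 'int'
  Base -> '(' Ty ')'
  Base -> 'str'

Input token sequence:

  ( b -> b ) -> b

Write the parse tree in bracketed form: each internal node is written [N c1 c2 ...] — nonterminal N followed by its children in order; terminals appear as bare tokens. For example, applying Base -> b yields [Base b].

Ty
Base -> Ty
( Ty ) -> Ty
( Base -> Ty ) -> Ty
( b -> Ty ) -> Ty
( b -> Base ) -> Ty
( b -> b ) -> Ty
( b -> b ) -> Base
( b -> b ) -> b

[Ty [Base ( [Ty [Base b] -> [Ty [Base b]]] )] -> [Ty [Base b]]]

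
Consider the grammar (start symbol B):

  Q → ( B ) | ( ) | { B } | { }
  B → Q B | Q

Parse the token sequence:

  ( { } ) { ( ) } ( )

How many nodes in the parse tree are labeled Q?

5

[B [Q ( [B [Q { }]] )] [B [Q { [B [Q ( )]] }] [B [Q ( )]]]]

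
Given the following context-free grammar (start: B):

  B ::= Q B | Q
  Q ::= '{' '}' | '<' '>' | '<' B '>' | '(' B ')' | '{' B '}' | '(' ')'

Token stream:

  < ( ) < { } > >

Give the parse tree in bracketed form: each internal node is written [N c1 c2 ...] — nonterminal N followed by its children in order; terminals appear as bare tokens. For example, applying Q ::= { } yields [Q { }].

B
Q
< B >
< Q B >
< ( ) B >
< ( ) Q >
< ( ) < B > >
< ( ) < Q > >
< ( ) < { } > >

[B [Q < [B [Q ( )] [B [Q < [B [Q { }]] >]]] >]]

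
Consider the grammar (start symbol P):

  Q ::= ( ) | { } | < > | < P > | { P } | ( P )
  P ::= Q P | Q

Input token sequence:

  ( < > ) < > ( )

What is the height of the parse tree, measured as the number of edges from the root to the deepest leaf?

4

[P [Q ( [P [Q < >]] )] [P [Q < >] [P [Q ( )]]]]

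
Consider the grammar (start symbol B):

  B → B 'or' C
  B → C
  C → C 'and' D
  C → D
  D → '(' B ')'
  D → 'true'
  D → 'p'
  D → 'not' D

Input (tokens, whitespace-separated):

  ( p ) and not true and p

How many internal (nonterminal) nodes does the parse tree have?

11

[B [C [C [C [D ( [B [C [D p]]] )]] and [D not [D true]]] and [D p]]]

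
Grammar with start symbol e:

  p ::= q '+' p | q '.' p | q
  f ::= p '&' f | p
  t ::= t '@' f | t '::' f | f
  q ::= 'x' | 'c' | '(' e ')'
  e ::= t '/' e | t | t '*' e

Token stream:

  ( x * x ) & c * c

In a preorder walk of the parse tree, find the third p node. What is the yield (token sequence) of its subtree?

[e [t [f [p [q ( [e [t [f [p [q x]]]] * [e [t [f [p [q x]]]]]] )]] & [f [p [q c]]]]] * [e [t [f [p [q c]]]]]]

x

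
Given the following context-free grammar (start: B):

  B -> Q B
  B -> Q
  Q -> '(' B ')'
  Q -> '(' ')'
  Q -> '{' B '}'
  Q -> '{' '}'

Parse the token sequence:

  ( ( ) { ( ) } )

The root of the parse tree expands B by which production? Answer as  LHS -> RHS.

B -> Q

[B [Q ( [B [Q ( )] [B [Q { [B [Q ( )]] }]]] )]]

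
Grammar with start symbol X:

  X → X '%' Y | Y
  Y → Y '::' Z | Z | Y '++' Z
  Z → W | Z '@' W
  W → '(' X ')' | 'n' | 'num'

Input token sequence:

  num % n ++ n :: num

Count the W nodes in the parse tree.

[X [X [Y [Z [W num]]]] % [Y [Y [Y [Z [W n]]] ++ [Z [W n]]] :: [Z [W num]]]]

4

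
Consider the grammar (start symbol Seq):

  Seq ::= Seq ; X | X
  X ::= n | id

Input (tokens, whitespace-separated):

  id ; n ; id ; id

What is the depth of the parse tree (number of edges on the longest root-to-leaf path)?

5

[Seq [Seq [Seq [Seq [X id]] ; [X n]] ; [X id]] ; [X id]]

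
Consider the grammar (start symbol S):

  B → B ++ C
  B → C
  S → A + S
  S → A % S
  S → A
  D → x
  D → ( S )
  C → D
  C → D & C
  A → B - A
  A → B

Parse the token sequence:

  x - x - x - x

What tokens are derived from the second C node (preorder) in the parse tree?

x

[S [A [B [C [D x]]] - [A [B [C [D x]]] - [A [B [C [D x]]] - [A [B [C [D x]]]]]]]]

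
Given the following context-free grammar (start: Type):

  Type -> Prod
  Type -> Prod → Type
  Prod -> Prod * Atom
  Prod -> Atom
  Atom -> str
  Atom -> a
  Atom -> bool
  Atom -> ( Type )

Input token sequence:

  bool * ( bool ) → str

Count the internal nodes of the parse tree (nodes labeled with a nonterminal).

11

[Type [Prod [Prod [Atom bool]] * [Atom ( [Type [Prod [Atom bool]]] )]] → [Type [Prod [Atom str]]]]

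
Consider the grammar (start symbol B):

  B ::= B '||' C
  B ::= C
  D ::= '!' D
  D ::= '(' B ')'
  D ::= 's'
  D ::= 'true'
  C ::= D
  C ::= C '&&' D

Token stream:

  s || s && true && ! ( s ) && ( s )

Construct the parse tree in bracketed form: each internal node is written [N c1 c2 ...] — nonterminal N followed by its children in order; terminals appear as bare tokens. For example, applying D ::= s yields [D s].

B
B || C
C || C
D || C
s || C
s || C && D
s || C && D && D
s || C && D && D && D
s || D && D && D && D
s || s && D && D && D
s || s && true && D && D
s || s && true && ! D && D
s || s && true && ! ( B ) && D
s || s && true && ! ( C ) && D
s || s && true && ! ( D ) && D
s || s && true && ! ( s ) && D
s || s && true && ! ( s ) && ( B )
s || s && true && ! ( s ) && ( C )
s || s && true && ! ( s ) && ( D )
s || s && true && ! ( s ) && ( s )

[B [B [C [D s]]] || [C [C [C [C [D s]] && [D true]] && [D ! [D ( [B [C [D s]]] )]]] && [D ( [B [C [D s]]] )]]]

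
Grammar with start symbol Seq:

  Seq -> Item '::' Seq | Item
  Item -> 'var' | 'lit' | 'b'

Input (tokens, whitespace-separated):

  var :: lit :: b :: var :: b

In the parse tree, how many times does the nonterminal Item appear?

5

[Seq [Item var] :: [Seq [Item lit] :: [Seq [Item b] :: [Seq [Item var] :: [Seq [Item b]]]]]]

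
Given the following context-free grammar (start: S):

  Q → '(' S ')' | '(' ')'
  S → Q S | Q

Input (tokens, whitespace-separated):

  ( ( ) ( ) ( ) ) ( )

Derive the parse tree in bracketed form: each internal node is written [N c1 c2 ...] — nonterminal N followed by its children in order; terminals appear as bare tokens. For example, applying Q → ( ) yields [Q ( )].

S
Q S
( S ) S
( Q S ) S
( ( ) S ) S
( ( ) Q S ) S
( ( ) ( ) S ) S
( ( ) ( ) Q ) S
( ( ) ( ) ( ) ) S
( ( ) ( ) ( ) ) Q
( ( ) ( ) ( ) ) ( )

[S [Q ( [S [Q ( )] [S [Q ( )] [S [Q ( )]]]] )] [S [Q ( )]]]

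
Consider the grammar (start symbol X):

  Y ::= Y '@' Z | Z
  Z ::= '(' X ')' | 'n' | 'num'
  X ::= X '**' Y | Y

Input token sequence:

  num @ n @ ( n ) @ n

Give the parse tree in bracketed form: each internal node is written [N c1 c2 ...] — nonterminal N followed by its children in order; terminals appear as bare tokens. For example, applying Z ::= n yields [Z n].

[X [Y [Y [Y [Y [Z num]] @ [Z n]] @ [Z ( [X [Y [Z n]]] )]] @ [Z n]]]

X
Y
Y @ Z
Y @ Z @ Z
Y @ Z @ Z @ Z
Z @ Z @ Z @ Z
num @ Z @ Z @ Z
num @ n @ Z @ Z
num @ n @ ( X ) @ Z
num @ n @ ( Y ) @ Z
num @ n @ ( Z ) @ Z
num @ n @ ( n ) @ Z
num @ n @ ( n ) @ n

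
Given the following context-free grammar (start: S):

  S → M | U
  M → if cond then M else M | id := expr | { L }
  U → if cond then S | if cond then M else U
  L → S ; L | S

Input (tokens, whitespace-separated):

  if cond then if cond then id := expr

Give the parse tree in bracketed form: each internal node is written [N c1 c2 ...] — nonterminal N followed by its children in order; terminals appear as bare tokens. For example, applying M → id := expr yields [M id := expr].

[S [U if cond then [S [U if cond then [S [M id := expr]]]]]]

S
U
if cond then S
if cond then U
if cond then if cond then S
if cond then if cond then M
if cond then if cond then id := expr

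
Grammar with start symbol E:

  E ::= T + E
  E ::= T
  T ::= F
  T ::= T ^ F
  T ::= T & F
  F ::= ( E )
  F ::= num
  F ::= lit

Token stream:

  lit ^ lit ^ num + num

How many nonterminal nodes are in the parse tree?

[E [T [T [T [F lit]] ^ [F lit]] ^ [F num]] + [E [T [F num]]]]

10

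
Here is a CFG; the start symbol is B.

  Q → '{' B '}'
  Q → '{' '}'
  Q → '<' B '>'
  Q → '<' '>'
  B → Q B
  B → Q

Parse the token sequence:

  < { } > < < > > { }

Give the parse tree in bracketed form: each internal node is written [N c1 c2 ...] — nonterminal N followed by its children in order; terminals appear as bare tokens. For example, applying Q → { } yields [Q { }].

[B [Q < [B [Q { }]] >] [B [Q < [B [Q < >]] >] [B [Q { }]]]]

B
Q B
< B > B
< Q > B
< { } > B
< { } > Q B
< { } > < B > B
< { } > < Q > B
< { } > < < > > B
< { } > < < > > Q
< { } > < < > > { }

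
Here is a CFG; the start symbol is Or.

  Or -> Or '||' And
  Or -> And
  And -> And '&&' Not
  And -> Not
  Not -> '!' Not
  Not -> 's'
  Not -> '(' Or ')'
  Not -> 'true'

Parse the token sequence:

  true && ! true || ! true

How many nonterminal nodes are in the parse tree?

[Or [Or [And [And [Not true]] && [Not ! [Not true]]]] || [And [Not ! [Not true]]]]

10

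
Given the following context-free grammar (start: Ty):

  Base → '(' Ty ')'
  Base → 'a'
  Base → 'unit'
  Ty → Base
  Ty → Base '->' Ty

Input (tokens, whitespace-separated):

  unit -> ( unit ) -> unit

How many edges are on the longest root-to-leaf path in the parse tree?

[Ty [Base unit] -> [Ty [Base ( [Ty [Base unit]] )] -> [Ty [Base unit]]]]

5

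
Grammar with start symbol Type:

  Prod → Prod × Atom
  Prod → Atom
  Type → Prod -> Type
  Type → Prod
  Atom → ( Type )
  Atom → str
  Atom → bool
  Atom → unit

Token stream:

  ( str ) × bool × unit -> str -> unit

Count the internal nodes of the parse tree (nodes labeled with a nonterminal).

16

[Type [Prod [Prod [Prod [Atom ( [Type [Prod [Atom str]]] )]] × [Atom bool]] × [Atom unit]] -> [Type [Prod [Atom str]] -> [Type [Prod [Atom unit]]]]]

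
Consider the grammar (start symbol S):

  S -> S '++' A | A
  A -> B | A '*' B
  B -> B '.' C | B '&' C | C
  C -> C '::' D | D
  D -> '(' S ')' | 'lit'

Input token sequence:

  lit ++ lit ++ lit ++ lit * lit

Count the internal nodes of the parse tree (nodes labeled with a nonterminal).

24

[S [S [S [S [A [B [C [D lit]]]]] ++ [A [B [C [D lit]]]]] ++ [A [B [C [D lit]]]]] ++ [A [A [B [C [D lit]]]] * [B [C [D lit]]]]]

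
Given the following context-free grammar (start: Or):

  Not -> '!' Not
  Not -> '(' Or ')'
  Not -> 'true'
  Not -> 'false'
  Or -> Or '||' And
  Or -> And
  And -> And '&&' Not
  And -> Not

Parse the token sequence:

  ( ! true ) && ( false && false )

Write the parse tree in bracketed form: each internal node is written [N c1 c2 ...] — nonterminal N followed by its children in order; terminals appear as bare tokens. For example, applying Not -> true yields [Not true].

[Or [And [And [Not ( [Or [And [Not ! [Not true]]]] )]] && [Not ( [Or [And [And [Not false]] && [Not false]]] )]]]

Or
And
And && Not
Not && Not
( Or ) && Not
( And ) && Not
( Not ) && Not
( ! Not ) && Not
( ! true ) && Not
( ! true ) && ( Or )
( ! true ) && ( And )
( ! true ) && ( And && Not )
( ! true ) && ( Not && Not )
( ! true ) && ( false && Not )
( ! true ) && ( false && false )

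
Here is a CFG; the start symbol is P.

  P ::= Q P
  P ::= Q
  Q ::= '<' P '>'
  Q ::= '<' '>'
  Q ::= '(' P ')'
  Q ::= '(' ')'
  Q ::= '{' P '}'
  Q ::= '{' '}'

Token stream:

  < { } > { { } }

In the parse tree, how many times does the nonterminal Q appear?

[P [Q < [P [Q { }]] >] [P [Q { [P [Q { }]] }]]]

4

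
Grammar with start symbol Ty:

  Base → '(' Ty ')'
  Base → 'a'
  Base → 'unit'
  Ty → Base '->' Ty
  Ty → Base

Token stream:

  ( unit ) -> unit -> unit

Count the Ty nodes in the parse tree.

[Ty [Base ( [Ty [Base unit]] )] -> [Ty [Base unit] -> [Ty [Base unit]]]]

4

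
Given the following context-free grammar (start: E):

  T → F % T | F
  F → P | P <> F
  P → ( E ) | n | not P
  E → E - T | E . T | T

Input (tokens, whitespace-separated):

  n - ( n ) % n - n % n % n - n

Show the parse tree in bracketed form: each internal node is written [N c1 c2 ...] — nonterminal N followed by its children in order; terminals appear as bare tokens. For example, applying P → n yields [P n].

[E [E [E [E [T [F [P n]]]] - [T [F [P ( [E [T [F [P n]]]] )]] % [T [F [P n]]]]] - [T [F [P n]] % [T [F [P n]] % [T [F [P n]]]]]] - [T [F [P n]]]]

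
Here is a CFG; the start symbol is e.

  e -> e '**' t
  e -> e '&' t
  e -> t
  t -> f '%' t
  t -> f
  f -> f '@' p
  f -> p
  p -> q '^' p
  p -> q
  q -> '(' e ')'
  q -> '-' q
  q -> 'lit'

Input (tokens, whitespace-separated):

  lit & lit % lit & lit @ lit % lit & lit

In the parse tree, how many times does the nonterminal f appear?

7

[e [e [e [e [t [f [p [q lit]]]]] & [t [f [p [q lit]]] % [t [f [p [q lit]]]]]] & [t [f [f [p [q lit]]] @ [p [q lit]]] % [t [f [p [q lit]]]]]] & [t [f [p [q lit]]]]]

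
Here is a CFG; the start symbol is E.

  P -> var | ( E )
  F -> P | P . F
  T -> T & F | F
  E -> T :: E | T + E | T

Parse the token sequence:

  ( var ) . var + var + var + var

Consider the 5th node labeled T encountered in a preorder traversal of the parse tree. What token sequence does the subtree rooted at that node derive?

[E [T [F [P ( [E [T [F [P var]]]] )] . [F [P var]]]] + [E [T [F [P var]]] + [E [T [F [P var]]] + [E [T [F [P var]]]]]]]

var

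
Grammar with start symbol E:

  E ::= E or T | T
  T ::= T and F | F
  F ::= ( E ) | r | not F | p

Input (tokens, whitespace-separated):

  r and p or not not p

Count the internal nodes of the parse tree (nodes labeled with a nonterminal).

[E [E [T [T [F r]] and [F p]]] or [T [F not [F not [F p]]]]]

10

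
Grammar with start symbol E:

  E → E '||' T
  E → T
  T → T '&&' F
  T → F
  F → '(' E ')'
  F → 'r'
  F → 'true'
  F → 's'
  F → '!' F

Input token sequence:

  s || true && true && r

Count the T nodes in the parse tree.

[E [E [T [F s]]] || [T [T [T [F true]] && [F true]] && [F r]]]

4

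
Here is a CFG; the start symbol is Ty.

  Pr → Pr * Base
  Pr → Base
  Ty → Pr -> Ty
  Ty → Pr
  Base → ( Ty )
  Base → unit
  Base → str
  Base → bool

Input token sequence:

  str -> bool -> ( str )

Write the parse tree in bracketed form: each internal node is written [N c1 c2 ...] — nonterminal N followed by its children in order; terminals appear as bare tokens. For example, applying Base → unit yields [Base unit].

Ty
Pr -> Ty
Base -> Ty
str -> Ty
str -> Pr -> Ty
str -> Base -> Ty
str -> bool -> Ty
str -> bool -> Pr
str -> bool -> Base
str -> bool -> ( Ty )
str -> bool -> ( Pr )
str -> bool -> ( Base )
str -> bool -> ( str )

[Ty [Pr [Base str]] -> [Ty [Pr [Base bool]] -> [Ty [Pr [Base ( [Ty [Pr [Base str]]] )]]]]]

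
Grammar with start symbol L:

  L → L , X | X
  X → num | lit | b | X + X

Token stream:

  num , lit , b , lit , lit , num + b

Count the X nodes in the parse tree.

8

[L [L [L [L [L [L [X num]] , [X lit]] , [X b]] , [X lit]] , [X lit]] , [X [X num] + [X b]]]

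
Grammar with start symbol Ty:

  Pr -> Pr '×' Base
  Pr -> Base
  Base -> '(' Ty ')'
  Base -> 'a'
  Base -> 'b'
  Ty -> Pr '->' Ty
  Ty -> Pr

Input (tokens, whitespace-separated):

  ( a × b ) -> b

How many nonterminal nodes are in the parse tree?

[Ty [Pr [Base ( [Ty [Pr [Pr [Base a]] × [Base b]]] )]] -> [Ty [Pr [Base b]]]]

11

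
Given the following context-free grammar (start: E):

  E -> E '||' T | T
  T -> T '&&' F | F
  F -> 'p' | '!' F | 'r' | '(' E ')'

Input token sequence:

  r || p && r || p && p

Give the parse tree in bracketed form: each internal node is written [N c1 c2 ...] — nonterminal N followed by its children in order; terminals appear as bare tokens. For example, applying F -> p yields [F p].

E
E || T
E || T || T
T || T || T
F || T || T
r || T || T
r || T && F || T
r || F && F || T
r || p && F || T
r || p && r || T
r || p && r || T && F
r || p && r || F && F
r || p && r || p && F
r || p && r || p && p

[E [E [E [T [F r]]] || [T [T [F p]] && [F r]]] || [T [T [F p]] && [F p]]]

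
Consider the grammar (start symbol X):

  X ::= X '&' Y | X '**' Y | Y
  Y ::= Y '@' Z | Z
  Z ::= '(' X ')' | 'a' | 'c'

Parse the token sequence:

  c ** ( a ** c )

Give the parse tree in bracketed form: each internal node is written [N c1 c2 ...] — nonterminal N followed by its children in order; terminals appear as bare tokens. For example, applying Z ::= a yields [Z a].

X
X ** Y
Y ** Y
Z ** Y
c ** Y
c ** Z
c ** ( X )
c ** ( X ** Y )
c ** ( Y ** Y )
c ** ( Z ** Y )
c ** ( a ** Y )
c ** ( a ** Z )
c ** ( a ** c )

[X [X [Y [Z c]]] ** [Y [Z ( [X [X [Y [Z a]]] ** [Y [Z c]]] )]]]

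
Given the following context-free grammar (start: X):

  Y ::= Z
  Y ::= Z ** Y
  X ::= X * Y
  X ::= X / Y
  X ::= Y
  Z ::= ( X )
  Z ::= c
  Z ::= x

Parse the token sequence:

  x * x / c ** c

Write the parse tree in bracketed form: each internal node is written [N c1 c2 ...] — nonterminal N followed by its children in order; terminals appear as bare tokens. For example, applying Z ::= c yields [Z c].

X
X / Y
X * Y / Y
Y * Y / Y
Z * Y / Y
x * Y / Y
x * Z / Y
x * x / Y
x * x / Z ** Y
x * x / c ** Y
x * x / c ** Z
x * x / c ** c

[X [X [X [Y [Z x]]] * [Y [Z x]]] / [Y [Z c] ** [Y [Z c]]]]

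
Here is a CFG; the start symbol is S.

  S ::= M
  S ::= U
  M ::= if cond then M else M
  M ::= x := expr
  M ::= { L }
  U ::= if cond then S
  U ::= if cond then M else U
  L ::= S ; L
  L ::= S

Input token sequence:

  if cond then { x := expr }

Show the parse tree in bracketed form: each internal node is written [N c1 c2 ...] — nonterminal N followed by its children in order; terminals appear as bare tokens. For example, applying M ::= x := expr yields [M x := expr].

[S [U if cond then [S [M { [L [S [M x := expr]]] }]]]]

S
U
if cond then S
if cond then M
if cond then { L }
if cond then { S }
if cond then { M }
if cond then { x := expr }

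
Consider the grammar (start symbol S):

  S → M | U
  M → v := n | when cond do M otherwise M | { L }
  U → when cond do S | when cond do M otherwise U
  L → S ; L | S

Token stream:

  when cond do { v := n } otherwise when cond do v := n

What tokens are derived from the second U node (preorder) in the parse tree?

when cond do v := n

[S [U when cond do [M { [L [S [M v := n]]] }] otherwise [U when cond do [S [M v := n]]]]]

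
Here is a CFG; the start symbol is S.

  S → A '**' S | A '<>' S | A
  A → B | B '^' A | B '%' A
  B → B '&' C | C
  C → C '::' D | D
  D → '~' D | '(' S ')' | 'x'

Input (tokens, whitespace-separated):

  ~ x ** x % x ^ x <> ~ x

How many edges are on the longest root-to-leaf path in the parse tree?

[S [A [B [C [D ~ [D x]]]]] ** [S [A [B [C [D x]]] % [A [B [C [D x]]] ^ [A [B [C [D x]]]]]] <> [S [A [B [C [D ~ [D x]]]]]]]]

8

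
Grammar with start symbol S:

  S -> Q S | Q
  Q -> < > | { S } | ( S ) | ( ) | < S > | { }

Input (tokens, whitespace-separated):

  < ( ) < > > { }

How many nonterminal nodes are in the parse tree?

8

[S [Q < [S [Q ( )] [S [Q < >]]] >] [S [Q { }]]]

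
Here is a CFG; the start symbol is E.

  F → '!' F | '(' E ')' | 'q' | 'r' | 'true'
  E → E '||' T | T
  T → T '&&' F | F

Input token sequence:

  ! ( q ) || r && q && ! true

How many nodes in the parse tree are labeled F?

[E [E [T [F ! [F ( [E [T [F q]]] )]]]] || [T [T [T [F r]] && [F q]] && [F ! [F true]]]]

7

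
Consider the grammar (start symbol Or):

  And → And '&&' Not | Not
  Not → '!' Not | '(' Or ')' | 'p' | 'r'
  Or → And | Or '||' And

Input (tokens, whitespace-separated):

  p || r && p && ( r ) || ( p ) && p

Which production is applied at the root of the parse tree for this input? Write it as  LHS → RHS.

Or → Or '||' And

[Or [Or [Or [And [Not p]]] || [And [And [And [Not r]] && [Not p]] && [Not ( [Or [And [Not r]]] )]]] || [And [And [Not ( [Or [And [Not p]]] )]] && [Not p]]]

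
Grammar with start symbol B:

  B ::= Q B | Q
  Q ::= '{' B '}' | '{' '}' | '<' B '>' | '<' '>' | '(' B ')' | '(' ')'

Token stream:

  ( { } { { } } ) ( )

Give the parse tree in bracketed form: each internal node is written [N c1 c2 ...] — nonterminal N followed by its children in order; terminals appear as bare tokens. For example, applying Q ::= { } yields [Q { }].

[B [Q ( [B [Q { }] [B [Q { [B [Q { }]] }]]] )] [B [Q ( )]]]

B
Q B
( B ) B
( Q B ) B
( { } B ) B
( { } Q ) B
( { } { B } ) B
( { } { Q } ) B
( { } { { } } ) B
( { } { { } } ) Q
( { } { { } } ) ( )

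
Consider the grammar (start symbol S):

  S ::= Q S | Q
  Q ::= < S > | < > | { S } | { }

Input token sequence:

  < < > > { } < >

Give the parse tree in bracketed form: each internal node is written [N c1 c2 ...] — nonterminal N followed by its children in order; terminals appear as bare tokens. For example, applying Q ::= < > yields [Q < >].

[S [Q < [S [Q < >]] >] [S [Q { }] [S [Q < >]]]]

S
Q S
< S > S
< Q > S
< < > > S
< < > > Q S
< < > > { } S
< < > > { } Q
< < > > { } < >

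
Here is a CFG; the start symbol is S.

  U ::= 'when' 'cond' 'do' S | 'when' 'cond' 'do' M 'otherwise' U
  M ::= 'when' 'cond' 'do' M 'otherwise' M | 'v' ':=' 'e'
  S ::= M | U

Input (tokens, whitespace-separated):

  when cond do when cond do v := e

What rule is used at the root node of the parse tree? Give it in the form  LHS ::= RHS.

[S [U when cond do [S [U when cond do [S [M v := e]]]]]]

S ::= U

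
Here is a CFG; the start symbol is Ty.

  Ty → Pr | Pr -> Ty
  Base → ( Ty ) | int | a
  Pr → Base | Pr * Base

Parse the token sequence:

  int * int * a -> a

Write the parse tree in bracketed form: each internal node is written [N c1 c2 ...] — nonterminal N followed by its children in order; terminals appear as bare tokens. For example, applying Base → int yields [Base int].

Ty
Pr -> Ty
Pr * Base -> Ty
Pr * Base * Base -> Ty
Base * Base * Base -> Ty
int * Base * Base -> Ty
int * int * Base -> Ty
int * int * a -> Ty
int * int * a -> Pr
int * int * a -> Base
int * int * a -> a

[Ty [Pr [Pr [Pr [Base int]] * [Base int]] * [Base a]] -> [Ty [Pr [Base a]]]]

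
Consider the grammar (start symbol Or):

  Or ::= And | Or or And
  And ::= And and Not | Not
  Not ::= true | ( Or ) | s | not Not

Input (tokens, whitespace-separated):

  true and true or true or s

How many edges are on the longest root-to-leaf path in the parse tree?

6

[Or [Or [Or [And [And [Not true]] and [Not true]]] or [And [Not true]]] or [And [Not s]]]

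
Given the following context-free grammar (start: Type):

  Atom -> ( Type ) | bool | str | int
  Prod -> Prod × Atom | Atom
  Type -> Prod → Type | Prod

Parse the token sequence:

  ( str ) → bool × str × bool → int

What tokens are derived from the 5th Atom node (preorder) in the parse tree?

[Type [Prod [Atom ( [Type [Prod [Atom str]]] )]] → [Type [Prod [Prod [Prod [Atom bool]] × [Atom str]] × [Atom bool]] → [Type [Prod [Atom int]]]]]

bool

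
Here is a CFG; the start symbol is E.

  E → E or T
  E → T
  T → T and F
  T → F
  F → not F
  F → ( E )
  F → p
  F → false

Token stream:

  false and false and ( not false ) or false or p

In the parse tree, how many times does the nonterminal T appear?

[E [E [E [T [T [T [F false]] and [F false]] and [F ( [E [T [F not [F false]]]] )]]] or [T [F false]]] or [T [F p]]]

6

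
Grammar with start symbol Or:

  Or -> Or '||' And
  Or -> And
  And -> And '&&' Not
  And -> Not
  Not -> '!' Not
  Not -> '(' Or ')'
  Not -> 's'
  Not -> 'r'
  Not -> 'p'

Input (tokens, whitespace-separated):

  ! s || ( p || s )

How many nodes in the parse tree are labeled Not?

[Or [Or [And [Not ! [Not s]]]] || [And [Not ( [Or [Or [And [Not p]]] || [And [Not s]]] )]]]

5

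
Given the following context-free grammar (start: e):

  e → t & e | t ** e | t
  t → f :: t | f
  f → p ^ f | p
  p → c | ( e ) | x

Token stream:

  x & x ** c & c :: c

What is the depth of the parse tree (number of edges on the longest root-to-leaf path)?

[e [t [f [p x]]] & [e [t [f [p x]]] ** [e [t [f [p c]]] & [e [t [f [p c]] :: [t [f [p c]]]]]]]]

8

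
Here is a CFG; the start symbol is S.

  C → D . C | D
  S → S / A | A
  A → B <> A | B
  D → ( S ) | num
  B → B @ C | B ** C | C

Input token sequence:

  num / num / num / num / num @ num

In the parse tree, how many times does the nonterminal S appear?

[S [S [S [S [S [A [B [C [D num]]]]] / [A [B [C [D num]]]]] / [A [B [C [D num]]]]] / [A [B [C [D num]]]]] / [A [B [B [C [D num]]] @ [C [D num]]]]]

5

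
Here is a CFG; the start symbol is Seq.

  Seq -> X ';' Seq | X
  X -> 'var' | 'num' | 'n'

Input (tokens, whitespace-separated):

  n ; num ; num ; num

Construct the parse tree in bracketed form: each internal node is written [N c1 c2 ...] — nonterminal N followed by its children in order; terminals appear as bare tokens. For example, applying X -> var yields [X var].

Seq
X ; Seq
n ; Seq
n ; X ; Seq
n ; num ; Seq
n ; num ; X ; Seq
n ; num ; num ; Seq
n ; num ; num ; X
n ; num ; num ; num

[Seq [X n] ; [Seq [X num] ; [Seq [X num] ; [Seq [X num]]]]]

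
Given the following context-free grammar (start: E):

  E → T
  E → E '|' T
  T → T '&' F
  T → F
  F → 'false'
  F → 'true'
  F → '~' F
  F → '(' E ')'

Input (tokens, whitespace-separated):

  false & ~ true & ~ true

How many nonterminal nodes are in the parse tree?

[E [T [T [T [F false]] & [F ~ [F true]]] & [F ~ [F true]]]]

9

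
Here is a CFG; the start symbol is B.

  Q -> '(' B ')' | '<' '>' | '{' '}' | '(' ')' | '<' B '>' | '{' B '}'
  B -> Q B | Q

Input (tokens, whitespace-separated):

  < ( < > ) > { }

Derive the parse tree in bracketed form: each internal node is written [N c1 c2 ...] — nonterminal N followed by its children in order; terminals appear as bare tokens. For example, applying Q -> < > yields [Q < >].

[B [Q < [B [Q ( [B [Q < >]] )]] >] [B [Q { }]]]

B
Q B
< B > B
< Q > B
< ( B ) > B
< ( Q ) > B
< ( < > ) > B
< ( < > ) > Q
< ( < > ) > { }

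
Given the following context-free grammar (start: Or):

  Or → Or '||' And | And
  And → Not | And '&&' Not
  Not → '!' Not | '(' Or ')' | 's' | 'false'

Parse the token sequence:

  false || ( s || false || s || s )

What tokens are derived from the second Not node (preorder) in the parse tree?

( s || false || s || s )

[Or [Or [And [Not false]]] || [And [Not ( [Or [Or [Or [Or [And [Not s]]] || [And [Not false]]] || [And [Not s]]] || [And [Not s]]] )]]]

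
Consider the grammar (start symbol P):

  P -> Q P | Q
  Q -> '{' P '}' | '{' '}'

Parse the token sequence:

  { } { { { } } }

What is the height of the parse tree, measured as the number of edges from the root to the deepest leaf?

[P [Q { }] [P [Q { [P [Q { [P [Q { }]] }]] }]]]

7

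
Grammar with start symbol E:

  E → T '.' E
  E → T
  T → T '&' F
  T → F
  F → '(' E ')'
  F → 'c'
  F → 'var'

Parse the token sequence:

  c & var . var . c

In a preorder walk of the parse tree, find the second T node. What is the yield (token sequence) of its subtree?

c

[E [T [T [F c]] & [F var]] . [E [T [F var]] . [E [T [F c]]]]]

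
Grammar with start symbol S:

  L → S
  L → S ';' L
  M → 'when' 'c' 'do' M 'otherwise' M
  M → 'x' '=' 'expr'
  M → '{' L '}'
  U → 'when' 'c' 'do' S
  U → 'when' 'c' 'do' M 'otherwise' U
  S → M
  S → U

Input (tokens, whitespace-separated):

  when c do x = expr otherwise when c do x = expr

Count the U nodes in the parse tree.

2

[S [U when c do [M x = expr] otherwise [U when c do [S [M x = expr]]]]]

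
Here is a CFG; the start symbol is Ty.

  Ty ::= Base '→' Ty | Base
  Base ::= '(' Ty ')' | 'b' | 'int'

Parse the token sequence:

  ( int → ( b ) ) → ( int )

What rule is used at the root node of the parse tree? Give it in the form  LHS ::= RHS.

[Ty [Base ( [Ty [Base int] → [Ty [Base ( [Ty [Base b]] )]]] )] → [Ty [Base ( [Ty [Base int]] )]]]

Ty ::= Base '→' Ty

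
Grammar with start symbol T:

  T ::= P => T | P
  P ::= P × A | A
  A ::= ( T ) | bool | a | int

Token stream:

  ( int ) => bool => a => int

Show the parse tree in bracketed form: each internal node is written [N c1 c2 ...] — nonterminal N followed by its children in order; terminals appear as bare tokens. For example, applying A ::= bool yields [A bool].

T
P => T
A => T
( T ) => T
( P ) => T
( A ) => T
( int ) => T
( int ) => P => T
( int ) => A => T
( int ) => bool => T
( int ) => bool => P => T
( int ) => bool => A => T
( int ) => bool => a => T
( int ) => bool => a => P
( int ) => bool => a => A
( int ) => bool => a => int

[T [P [A ( [T [P [A int]]] )]] => [T [P [A bool]] => [T [P [A a]] => [T [P [A int]]]]]]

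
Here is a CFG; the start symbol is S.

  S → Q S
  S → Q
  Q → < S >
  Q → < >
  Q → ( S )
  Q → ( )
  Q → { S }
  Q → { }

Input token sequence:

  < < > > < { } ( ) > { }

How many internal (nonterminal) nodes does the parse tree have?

12

[S [Q < [S [Q < >]] >] [S [Q < [S [Q { }] [S [Q ( )]]] >] [S [Q { }]]]]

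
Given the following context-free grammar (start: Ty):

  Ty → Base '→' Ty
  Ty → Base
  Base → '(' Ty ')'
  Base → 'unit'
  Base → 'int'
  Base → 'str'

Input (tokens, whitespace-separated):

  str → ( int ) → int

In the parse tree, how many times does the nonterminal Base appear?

4

[Ty [Base str] → [Ty [Base ( [Ty [Base int]] )] → [Ty [Base int]]]]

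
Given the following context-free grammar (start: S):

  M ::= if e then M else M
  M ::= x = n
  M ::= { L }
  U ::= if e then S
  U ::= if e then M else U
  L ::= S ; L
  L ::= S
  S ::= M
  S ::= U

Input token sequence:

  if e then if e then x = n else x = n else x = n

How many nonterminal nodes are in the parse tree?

[S [M if e then [M if e then [M x = n] else [M x = n]] else [M x = n]]]

6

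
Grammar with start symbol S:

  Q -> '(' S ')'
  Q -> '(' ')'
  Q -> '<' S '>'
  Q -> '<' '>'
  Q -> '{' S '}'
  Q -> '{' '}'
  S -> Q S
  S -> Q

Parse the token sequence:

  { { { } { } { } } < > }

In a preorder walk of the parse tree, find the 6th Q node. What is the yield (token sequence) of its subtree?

[S [Q { [S [Q { [S [Q { }] [S [Q { }] [S [Q { }]]]] }] [S [Q < >]]] }]]

< >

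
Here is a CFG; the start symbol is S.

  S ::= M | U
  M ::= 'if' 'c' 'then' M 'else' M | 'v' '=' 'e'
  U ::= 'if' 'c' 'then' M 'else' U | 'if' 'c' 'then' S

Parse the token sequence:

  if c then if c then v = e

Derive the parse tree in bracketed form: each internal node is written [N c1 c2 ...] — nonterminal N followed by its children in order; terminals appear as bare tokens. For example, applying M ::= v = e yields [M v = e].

[S [U if c then [S [U if c then [S [M v = e]]]]]]

S
U
if c then S
if c then U
if c then if c then S
if c then if c then M
if c then if c then v = e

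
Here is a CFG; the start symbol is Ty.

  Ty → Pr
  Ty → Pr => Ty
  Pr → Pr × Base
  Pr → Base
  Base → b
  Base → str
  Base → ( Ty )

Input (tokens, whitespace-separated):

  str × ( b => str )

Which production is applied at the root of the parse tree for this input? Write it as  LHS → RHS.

[Ty [Pr [Pr [Base str]] × [Base ( [Ty [Pr [Base b]] => [Ty [Pr [Base str]]]] )]]]

Ty → Pr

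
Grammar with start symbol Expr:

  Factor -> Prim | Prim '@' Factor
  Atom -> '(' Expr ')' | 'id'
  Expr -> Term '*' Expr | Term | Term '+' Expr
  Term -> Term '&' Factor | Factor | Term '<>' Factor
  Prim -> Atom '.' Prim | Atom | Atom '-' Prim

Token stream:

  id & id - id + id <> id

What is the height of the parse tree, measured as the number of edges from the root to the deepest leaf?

[Expr [Term [Term [Factor [Prim [Atom id]]]] & [Factor [Prim [Atom id] - [Prim [Atom id]]]]] + [Expr [Term [Term [Factor [Prim [Atom id]]]] <> [Factor [Prim [Atom id]]]]]]

7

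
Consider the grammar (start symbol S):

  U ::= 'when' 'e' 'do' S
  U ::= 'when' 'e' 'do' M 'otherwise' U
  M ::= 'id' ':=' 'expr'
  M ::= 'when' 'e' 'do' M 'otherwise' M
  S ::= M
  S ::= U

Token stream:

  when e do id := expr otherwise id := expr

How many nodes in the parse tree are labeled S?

[S [M when e do [M id := expr] otherwise [M id := expr]]]

1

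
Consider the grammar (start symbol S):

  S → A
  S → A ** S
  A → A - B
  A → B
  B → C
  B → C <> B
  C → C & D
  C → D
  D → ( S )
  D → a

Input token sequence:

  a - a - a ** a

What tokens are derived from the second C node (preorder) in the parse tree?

[S [A [A [A [B [C [D a]]]] - [B [C [D a]]]] - [B [C [D a]]]] ** [S [A [B [C [D a]]]]]]

a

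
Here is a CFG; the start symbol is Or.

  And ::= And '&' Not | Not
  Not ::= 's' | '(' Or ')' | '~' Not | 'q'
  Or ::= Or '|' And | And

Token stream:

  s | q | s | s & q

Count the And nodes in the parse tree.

5

[Or [Or [Or [Or [And [Not s]]] | [And [Not q]]] | [And [Not s]]] | [And [And [Not s]] & [Not q]]]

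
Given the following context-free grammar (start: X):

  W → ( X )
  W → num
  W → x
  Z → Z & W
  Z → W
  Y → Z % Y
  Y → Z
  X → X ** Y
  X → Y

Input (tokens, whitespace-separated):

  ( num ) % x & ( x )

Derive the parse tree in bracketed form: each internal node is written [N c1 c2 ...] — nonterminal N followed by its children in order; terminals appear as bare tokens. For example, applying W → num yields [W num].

[X [Y [Z [W ( [X [Y [Z [W num]]]] )]] % [Y [Z [Z [W x]] & [W ( [X [Y [Z [W x]]]] )]]]]]

X
Y
Z % Y
W % Y
( X ) % Y
( Y ) % Y
( Z ) % Y
( W ) % Y
( num ) % Y
( num ) % Z
( num ) % Z & W
( num ) % W & W
( num ) % x & W
( num ) % x & ( X )
( num ) % x & ( Y )
( num ) % x & ( Z )
( num ) % x & ( W )
( num ) % x & ( x )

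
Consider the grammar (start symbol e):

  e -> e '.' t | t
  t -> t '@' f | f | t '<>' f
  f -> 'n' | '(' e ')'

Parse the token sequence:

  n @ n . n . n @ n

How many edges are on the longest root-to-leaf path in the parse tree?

[e [e [e [t [t [f n]] @ [f n]]] . [t [f n]]] . [t [t [f n]] @ [f n]]]

6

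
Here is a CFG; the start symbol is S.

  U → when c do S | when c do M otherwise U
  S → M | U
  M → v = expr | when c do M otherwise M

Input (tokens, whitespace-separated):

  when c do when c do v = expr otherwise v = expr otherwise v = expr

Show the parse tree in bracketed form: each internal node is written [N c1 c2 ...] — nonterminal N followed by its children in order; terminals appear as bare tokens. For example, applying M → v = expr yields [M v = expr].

S
M
when c do M otherwise M
when c do when c do M otherwise M otherwise M
when c do when c do v = expr otherwise M otherwise M
when c do when c do v = expr otherwise v = expr otherwise M
when c do when c do v = expr otherwise v = expr otherwise v = expr

[S [M when c do [M when c do [M v = expr] otherwise [M v = expr]] otherwise [M v = expr]]]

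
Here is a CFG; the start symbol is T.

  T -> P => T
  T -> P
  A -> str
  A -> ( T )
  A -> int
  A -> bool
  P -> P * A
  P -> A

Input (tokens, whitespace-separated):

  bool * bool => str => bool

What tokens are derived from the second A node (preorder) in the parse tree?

bool

[T [P [P [A bool]] * [A bool]] => [T [P [A str]] => [T [P [A bool]]]]]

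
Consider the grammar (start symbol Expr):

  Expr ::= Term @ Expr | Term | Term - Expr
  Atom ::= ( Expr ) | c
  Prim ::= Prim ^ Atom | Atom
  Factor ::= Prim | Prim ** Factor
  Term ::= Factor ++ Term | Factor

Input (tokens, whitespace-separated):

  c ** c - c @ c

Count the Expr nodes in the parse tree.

3

[Expr [Term [Factor [Prim [Atom c]] ** [Factor [Prim [Atom c]]]]] - [Expr [Term [Factor [Prim [Atom c]]]] @ [Expr [Term [Factor [Prim [Atom c]]]]]]]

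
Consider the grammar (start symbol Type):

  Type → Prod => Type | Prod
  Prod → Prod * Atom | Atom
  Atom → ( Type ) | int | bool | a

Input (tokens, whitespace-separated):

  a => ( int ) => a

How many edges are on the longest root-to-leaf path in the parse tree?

[Type [Prod [Atom a]] => [Type [Prod [Atom ( [Type [Prod [Atom int]]] )]] => [Type [Prod [Atom a]]]]]

7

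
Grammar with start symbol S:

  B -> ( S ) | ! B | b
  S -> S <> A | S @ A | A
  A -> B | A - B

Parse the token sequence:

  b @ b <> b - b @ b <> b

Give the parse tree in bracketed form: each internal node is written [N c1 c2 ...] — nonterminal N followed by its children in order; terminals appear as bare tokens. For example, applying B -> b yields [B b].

S
S <> A
S @ A <> A
S <> A @ A <> A
S @ A <> A @ A <> A
A @ A <> A @ A <> A
B @ A <> A @ A <> A
b @ A <> A @ A <> A
b @ B <> A @ A <> A
b @ b <> A @ A <> A
b @ b <> A - B @ A <> A
b @ b <> B - B @ A <> A
b @ b <> b - B @ A <> A
b @ b <> b - b @ A <> A
b @ b <> b - b @ B <> A
b @ b <> b - b @ b <> A
b @ b <> b - b @ b <> B
b @ b <> b - b @ b <> b

[S [S [S [S [S [A [B b]]] @ [A [B b]]] <> [A [A [B b]] - [B b]]] @ [A [B b]]] <> [A [B b]]]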